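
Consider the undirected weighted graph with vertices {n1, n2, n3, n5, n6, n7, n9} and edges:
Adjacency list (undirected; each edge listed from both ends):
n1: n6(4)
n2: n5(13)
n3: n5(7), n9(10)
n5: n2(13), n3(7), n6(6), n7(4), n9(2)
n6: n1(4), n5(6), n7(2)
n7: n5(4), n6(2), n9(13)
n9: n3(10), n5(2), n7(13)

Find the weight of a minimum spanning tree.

Grow the tree from n1 using Prim:
Step 1: cheapest edge leaving the tree is n1—n6 (4); add n6.
Step 2: cheapest edge leaving the tree is n6—n7 (2); add n7.
Step 3: cheapest edge leaving the tree is n5—n7 (4); add n5.
Step 4: cheapest edge leaving the tree is n5—n9 (2); add n9.
Step 5: cheapest edge leaving the tree is n3—n5 (7); add n3.
Step 6: cheapest edge leaving the tree is n2—n5 (13); add n2.
MST edges: n1—n6, n6—n7, n5—n7, n5—n9, n3—n5, n2—n5; total weight 4+2+4+2+7+13 = 32.

32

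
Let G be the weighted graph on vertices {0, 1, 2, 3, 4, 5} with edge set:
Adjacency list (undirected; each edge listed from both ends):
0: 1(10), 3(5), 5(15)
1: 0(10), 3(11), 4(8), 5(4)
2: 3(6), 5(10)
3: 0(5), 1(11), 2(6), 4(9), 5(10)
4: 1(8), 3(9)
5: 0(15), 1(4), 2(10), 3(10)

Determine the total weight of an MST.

32

Kruskal's algorithm — process edges by increasing weight (ties by edge label):
1 5 (4): add. Components now {0} {1,5} {2} {3} {4}
0 3 (5): add. Components now {0,3} {1,5} {2} {4}
2 3 (6): add. Components now {0,2,3} {1,5} {4}
1 4 (8): add. Components now {0,2,3} {1,4,5}
3 4 (9): add. Components now {0,1,2,3,4,5}
MST edges: 1 5, 0 3, 2 3, 1 4, 3 4; total weight 4+5+6+8+9 = 32.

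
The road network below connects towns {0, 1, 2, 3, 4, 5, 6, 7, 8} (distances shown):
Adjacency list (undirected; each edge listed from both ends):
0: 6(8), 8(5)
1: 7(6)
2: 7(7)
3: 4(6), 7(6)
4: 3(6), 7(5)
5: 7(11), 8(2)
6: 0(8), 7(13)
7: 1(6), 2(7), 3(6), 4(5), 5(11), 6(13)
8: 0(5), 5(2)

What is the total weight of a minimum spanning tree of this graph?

50

Sort edges by weight, then run Kruskal:
5–8 (2): add — endpoints in different components.
0–8 (5): add — endpoints in different components.
4–7 (5): add — endpoints in different components.
1–7 (6): add — endpoints in different components.
3–4 (6): add — endpoints in different components.
3–7 (6): skip — 3 and 7 already connected.
2–7 (7): add — endpoints in different components.
0–6 (8): add — endpoints in different components.
5–7 (11): add — endpoints in different components.
MST edges: 5–8, 0–8, 4–7, 1–7, 3–4, 2–7, 0–6, 5–7; total weight 2+5+5+6+6+7+8+11 = 50.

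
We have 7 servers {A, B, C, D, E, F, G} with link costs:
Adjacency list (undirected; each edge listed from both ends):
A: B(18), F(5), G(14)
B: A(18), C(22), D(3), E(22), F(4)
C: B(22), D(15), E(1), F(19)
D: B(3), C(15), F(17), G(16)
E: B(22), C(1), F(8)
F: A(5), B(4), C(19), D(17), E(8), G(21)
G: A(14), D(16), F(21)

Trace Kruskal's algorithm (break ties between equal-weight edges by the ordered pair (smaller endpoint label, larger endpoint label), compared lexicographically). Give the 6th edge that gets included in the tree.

Kruskal: consider edges lightest-first.
C-E (1): add — endpoints in different components.
B-D (3): add — endpoints in different components.
B-F (4): add — endpoints in different components.
A-F (5): add — endpoints in different components.
E-F (8): add — endpoints in different components.
A-G (14): add — endpoints in different components.
The 6th edge added is A-G.

A-G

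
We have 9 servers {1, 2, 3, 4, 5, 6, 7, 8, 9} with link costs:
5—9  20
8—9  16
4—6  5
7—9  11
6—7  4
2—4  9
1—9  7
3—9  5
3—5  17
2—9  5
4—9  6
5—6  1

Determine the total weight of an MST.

Kruskal: consider edges lightest-first.
5—6 (1): add — endpoints in different components.
6—7 (4): add — endpoints in different components.
2—9 (5): add — endpoints in different components.
3—9 (5): add — endpoints in different components.
4—6 (5): add — endpoints in different components.
4—9 (6): add — endpoints in different components.
1—9 (7): add — endpoints in different components.
2—4 (9): skip — 2 and 4 already connected.
7—9 (11): skip — 7 and 9 already connected.
8—9 (16): add — endpoints in different components.
MST edges: 5—6, 6—7, 2—9, 3—9, 4—6, 4—9, 1—9, 8—9; total weight 1+4+5+5+5+6+7+16 = 49.

49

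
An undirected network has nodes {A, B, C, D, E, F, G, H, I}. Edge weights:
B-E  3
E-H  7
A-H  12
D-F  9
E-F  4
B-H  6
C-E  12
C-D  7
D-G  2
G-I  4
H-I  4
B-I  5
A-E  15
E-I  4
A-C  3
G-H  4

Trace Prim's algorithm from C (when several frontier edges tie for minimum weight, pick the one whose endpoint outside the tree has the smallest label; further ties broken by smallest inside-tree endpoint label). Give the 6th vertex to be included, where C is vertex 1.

I

Prim's algorithm from C:
Step 1: cheapest edge leaving the tree is A-C (3); add A.
Step 2: cheapest edge leaving the tree is C-D (7); add D.
Step 3: cheapest edge leaving the tree is D-G (2); add G.
Step 4: cheapest edge leaving the tree is G-H (4); add H.
Step 5: cheapest edge leaving the tree is G-I (4); add I.
Step 6: cheapest edge leaving the tree is E-I (4); add E.
Step 7: cheapest edge leaving the tree is B-E (3); add B.
Step 8: cheapest edge leaving the tree is E-F (4); add F.
Vertex order: C, A, D, G, H, I, E, B, F. The 6th vertex is I.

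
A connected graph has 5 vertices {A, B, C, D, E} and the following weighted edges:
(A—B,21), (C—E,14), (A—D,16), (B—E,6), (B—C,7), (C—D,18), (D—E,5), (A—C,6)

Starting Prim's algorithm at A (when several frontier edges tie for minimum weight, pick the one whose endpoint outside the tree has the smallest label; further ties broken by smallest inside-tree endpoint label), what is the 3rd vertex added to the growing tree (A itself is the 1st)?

B

Grow the tree from A using Prim:
Step 1: cheapest edge leaving the tree is A—C (6); add C.
Step 2: cheapest edge leaving the tree is B—C (7); add B.
Step 3: cheapest edge leaving the tree is B—E (6); add E.
Step 4: cheapest edge leaving the tree is D—E (5); add D.
Vertex order: A, C, B, E, D. The 3rd vertex is B.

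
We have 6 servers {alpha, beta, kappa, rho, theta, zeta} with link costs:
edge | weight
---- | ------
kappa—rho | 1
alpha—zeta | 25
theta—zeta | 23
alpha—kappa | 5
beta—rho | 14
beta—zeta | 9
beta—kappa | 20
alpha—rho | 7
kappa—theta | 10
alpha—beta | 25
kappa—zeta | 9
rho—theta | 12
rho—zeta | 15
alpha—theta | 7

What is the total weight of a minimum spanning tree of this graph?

31

Kruskal: consider edges lightest-first.
kappa—rho (1): add. Components now {kappa,rho} {beta} {theta} {zeta} {alpha}
alpha—kappa (5): add. Components now {alpha,kappa,rho} {beta} {theta} {zeta}
alpha—rho (7): skip — rho and alpha already connected.
alpha—theta (7): add. Components now {alpha,kappa,rho,theta} {beta} {zeta}
beta—zeta (9): add. Components now {alpha,kappa,rho,theta} {beta,zeta}
kappa—zeta (9): add. Components now {alpha,beta,kappa,rho,theta,zeta}
MST edges: kappa—rho, alpha—kappa, alpha—theta, beta—zeta, kappa—zeta; total weight 1+5+7+9+9 = 31.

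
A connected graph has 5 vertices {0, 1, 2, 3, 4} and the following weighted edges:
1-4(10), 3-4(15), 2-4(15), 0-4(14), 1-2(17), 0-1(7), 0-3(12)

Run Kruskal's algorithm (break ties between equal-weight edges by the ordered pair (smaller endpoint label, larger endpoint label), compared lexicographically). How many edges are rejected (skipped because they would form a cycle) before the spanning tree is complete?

1

Kruskal: consider edges lightest-first.
0-1 (7): add — endpoints in different components.
1-4 (10): add — endpoints in different components.
0-3 (12): add — endpoints in different components.
0-4 (14): skip — 0 and 4 already connected.
2-4 (15): add — endpoints in different components.
Edges rejected before the tree was complete: 1.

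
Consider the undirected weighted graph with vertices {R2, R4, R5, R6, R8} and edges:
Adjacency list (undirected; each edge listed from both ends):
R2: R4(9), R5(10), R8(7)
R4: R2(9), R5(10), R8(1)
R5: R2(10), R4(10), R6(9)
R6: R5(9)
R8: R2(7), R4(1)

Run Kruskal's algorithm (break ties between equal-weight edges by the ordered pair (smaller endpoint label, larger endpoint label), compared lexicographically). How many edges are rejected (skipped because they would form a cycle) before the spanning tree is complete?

1

Kruskal's algorithm — process edges by increasing weight (ties by edge label):
R4—R8 (1): add. Components now {R5} {R4,R8} {R2} {R6}
R2—R8 (7): add. Components now {R5} {R2,R4,R8} {R6}
R2—R4 (9): skip — R4 and R2 already connected.
R5—R6 (9): add. Components now {R5,R6} {R2,R4,R8}
R2—R5 (10): add. Components now {R2,R4,R5,R6,R8}
Edges rejected before the tree was complete: 1.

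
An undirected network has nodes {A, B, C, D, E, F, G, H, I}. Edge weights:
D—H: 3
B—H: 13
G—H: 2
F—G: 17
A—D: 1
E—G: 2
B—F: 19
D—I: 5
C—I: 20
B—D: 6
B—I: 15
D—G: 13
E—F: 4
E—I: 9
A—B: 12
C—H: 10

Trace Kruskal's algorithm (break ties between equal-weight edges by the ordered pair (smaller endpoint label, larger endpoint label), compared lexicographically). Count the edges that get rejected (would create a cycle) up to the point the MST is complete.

Sort edges by weight, then run Kruskal:
A—D (1): add — endpoints in different components.
E—G (2): add — endpoints in different components.
G—H (2): add — endpoints in different components.
D—H (3): add — endpoints in different components.
E—F (4): add — endpoints in different components.
D—I (5): add — endpoints in different components.
B—D (6): add — endpoints in different components.
E—I (9): skip — E and I already connected.
C—H (10): add — endpoints in different components.
Edges rejected before the tree was complete: 1.

1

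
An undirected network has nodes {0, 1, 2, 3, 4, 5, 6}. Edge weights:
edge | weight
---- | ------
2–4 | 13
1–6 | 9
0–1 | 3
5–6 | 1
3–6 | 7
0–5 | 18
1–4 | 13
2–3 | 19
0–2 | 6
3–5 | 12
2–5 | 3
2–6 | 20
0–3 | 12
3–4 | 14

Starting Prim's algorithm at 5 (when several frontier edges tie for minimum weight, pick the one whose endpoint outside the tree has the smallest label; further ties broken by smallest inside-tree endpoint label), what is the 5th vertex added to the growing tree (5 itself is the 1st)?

Grow the tree from 5 using Prim:
Step 1: cheapest edge leaving the tree is 5–6 (1); add 6.
Step 2: cheapest edge leaving the tree is 2–5 (3); add 2.
Step 3: cheapest edge leaving the tree is 0–2 (6); add 0.
Step 4: cheapest edge leaving the tree is 0–1 (3); add 1.
Step 5: cheapest edge leaving the tree is 3–6 (7); add 3.
Step 6: cheapest edge leaving the tree is 1–4 (13); add 4.
Vertex order: 5, 6, 2, 0, 1, 3, 4. The 5th vertex is 1.

1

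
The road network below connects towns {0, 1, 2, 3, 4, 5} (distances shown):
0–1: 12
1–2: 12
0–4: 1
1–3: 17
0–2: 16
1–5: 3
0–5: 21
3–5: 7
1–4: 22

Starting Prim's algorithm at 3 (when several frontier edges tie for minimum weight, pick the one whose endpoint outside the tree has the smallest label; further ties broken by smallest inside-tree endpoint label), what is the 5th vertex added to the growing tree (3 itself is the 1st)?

Grow the tree from 3 using Prim:
Step 1: cheapest edge leaving the tree is 3–5 (7); add 5.
Step 2: cheapest edge leaving the tree is 1–5 (3); add 1.
Step 3: cheapest edge leaving the tree is 0–1 (12); add 0.
Step 4: cheapest edge leaving the tree is 0–4 (1); add 4.
Step 5: cheapest edge leaving the tree is 1–2 (12); add 2.
Vertex order: 3, 5, 1, 0, 4, 2. The 5th vertex is 4.

4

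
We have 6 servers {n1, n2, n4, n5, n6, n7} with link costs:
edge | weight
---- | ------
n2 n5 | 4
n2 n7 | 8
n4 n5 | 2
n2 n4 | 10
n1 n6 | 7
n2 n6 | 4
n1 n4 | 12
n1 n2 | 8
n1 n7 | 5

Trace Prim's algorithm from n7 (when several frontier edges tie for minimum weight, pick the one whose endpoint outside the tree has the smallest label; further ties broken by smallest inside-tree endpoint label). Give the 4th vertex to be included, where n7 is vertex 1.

n2

Prim's algorithm from n7:
Step 1: cheapest edge leaving the tree is n1 n7 (5); add n1.
Step 2: cheapest edge leaving the tree is n1 n6 (7); add n6.
Step 3: cheapest edge leaving the tree is n2 n6 (4); add n2.
Step 4: cheapest edge leaving the tree is n2 n5 (4); add n5.
Step 5: cheapest edge leaving the tree is n4 n5 (2); add n4.
Vertex order: n7, n1, n6, n2, n5, n4. The 4th vertex is n2.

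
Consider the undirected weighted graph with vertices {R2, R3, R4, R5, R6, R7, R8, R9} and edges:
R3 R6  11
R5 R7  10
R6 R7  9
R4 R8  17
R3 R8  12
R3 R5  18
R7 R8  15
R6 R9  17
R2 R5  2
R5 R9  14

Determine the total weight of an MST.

75

Prim's algorithm from R7:
Step 1: frontier [R6 R7 9, R5 R7 10, R7 R8 15] → take R6 R7 (9); add R6.
Step 2: frontier [R3 R6 11, R6 R9 17, R5 R7 10, R7 R8 15] → take R5 R7 (10); add R5.
Step 3: frontier [R2 R5 2, R5 R9 14, R3 R5 18, R3 R6 11, R6 R9 17, R7 R8 15] → take R2 R5 (2); add R2.
Step 4: frontier [R5 R9 14, R3 R5 18, R3 R6 11, R6 R9 17, R7 R8 15] → take R3 R6 (11); add R3.
Step 5: frontier [R3 R8 12, R5 R9 14, R6 R9 17, R7 R8 15] → take R3 R8 (12); add R8.
Step 6: frontier [R5 R9 14, R6 R9 17, R4 R8 17] → take R5 R9 (14); add R9.
Step 7: frontier [R4 R8 17] → take R4 R8 (17); add R4.
MST edges: R6 R7, R5 R7, R2 R5, R3 R6, R3 R8, R5 R9, R4 R8; total weight 9+10+2+11+12+14+17 = 75.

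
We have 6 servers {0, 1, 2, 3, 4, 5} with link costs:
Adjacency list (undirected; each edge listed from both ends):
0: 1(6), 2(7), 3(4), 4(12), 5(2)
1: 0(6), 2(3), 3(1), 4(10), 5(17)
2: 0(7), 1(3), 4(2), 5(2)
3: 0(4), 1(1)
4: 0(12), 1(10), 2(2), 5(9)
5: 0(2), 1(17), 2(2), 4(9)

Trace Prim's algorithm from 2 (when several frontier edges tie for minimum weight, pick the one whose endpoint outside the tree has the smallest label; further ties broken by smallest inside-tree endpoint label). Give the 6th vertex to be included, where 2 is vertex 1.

3

Prim's algorithm from 2:
Step 1: cheapest edge leaving the tree is 2-4 (2); add 4.
Step 2: cheapest edge leaving the tree is 2-5 (2); add 5.
Step 3: cheapest edge leaving the tree is 0-5 (2); add 0.
Step 4: cheapest edge leaving the tree is 1-2 (3); add 1.
Step 5: cheapest edge leaving the tree is 1-3 (1); add 3.
Vertex order: 2, 4, 5, 0, 1, 3. The 6th vertex is 3.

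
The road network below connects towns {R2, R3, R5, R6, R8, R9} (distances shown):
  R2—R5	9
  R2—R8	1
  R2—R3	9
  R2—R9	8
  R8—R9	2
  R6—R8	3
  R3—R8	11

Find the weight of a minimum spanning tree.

Kruskal's algorithm — process edges by increasing weight (ties by edge label):
R2—R8 (1): add — endpoints in different components.
R8—R9 (2): add — endpoints in different components.
R6—R8 (3): add — endpoints in different components.
R2—R9 (8): skip — R9 and R2 already connected.
R2—R3 (9): add — endpoints in different components.
R2—R5 (9): add — endpoints in different components.
MST edges: R2—R8, R8—R9, R6—R8, R2—R3, R2—R5; total weight 1+2+3+9+9 = 24.

24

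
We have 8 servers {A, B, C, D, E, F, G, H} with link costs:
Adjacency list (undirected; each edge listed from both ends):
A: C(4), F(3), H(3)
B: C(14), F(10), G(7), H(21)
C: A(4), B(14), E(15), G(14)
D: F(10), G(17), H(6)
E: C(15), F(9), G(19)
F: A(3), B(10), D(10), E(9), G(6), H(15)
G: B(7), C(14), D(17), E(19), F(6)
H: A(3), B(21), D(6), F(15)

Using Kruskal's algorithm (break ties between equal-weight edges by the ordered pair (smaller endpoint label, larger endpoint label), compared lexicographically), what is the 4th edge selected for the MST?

D-H

Kruskal's algorithm — process edges by increasing weight (ties by edge label):
A—F (3): add — endpoints in different components.
A—H (3): add — endpoints in different components.
A—C (4): add — endpoints in different components.
D—H (6): add — endpoints in different components.
F—G (6): add — endpoints in different components.
B—G (7): add — endpoints in different components.
E—F (9): add — endpoints in different components.
The 4th edge added is D—H.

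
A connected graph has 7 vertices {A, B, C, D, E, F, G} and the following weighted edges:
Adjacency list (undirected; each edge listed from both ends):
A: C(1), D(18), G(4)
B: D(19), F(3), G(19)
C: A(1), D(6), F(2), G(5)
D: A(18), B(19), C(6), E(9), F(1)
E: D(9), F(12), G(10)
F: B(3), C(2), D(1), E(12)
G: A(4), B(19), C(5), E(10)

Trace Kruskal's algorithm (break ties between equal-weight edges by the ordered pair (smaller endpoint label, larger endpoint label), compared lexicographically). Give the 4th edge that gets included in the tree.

B-F

Sort edges by weight, then run Kruskal:
A–C (1): add. Components now {A,C} {B} {D} {E} {F} {G}
D–F (1): add. Components now {A,C} {B} {D,F} {E} {G}
C–F (2): add. Components now {A,C,D,F} {B} {E} {G}
B–F (3): add. Components now {A,B,C,D,F} {E} {G}
A–G (4): add. Components now {A,B,C,D,F,G} {E}
C–G (5): skip — C and G already connected.
C–D (6): skip — C and D already connected.
D–E (9): add. Components now {A,B,C,D,E,F,G}
The 4th edge added is B–F.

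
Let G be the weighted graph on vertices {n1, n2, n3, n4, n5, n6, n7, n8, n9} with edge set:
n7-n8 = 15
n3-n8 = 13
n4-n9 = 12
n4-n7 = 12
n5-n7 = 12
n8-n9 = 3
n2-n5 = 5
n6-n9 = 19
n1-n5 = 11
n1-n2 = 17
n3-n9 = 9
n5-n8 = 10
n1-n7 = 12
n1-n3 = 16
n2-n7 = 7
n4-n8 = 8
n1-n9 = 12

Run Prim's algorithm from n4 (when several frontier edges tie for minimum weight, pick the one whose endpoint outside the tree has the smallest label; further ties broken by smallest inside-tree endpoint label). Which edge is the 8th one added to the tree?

n6-n9

Prim, starting at n4.
Step 1: cheapest edge leaving the tree is n4-n8 (8); add n8.
Step 2: cheapest edge leaving the tree is n8-n9 (3); add n9.
Step 3: cheapest edge leaving the tree is n3-n9 (9); add n3.
Step 4: cheapest edge leaving the tree is n5-n8 (10); add n5.
Step 5: cheapest edge leaving the tree is n2-n5 (5); add n2.
Step 6: cheapest edge leaving the tree is n2-n7 (7); add n7.
Step 7: cheapest edge leaving the tree is n1-n5 (11); add n1.
Step 8: cheapest edge leaving the tree is n6-n9 (19); add n6.
The 8th edge added is n6-n9.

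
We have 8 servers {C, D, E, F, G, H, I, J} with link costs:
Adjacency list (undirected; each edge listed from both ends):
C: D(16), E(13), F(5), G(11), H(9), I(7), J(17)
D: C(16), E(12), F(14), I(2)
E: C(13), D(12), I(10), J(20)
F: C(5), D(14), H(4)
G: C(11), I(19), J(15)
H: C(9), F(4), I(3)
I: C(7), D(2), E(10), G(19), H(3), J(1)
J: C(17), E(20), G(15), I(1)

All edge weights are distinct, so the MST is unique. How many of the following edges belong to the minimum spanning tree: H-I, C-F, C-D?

Kruskal's algorithm — process edges by increasing weight (ties by edge label):
I-J (1): add — endpoints in different components.
D-I (2): add — endpoints in different components.
H-I (3): add — endpoints in different components.
F-H (4): add — endpoints in different components.
C-F (5): add — endpoints in different components.
C-I (7): skip — C and I already connected.
C-H (9): skip — C and H already connected.
E-I (10): add — endpoints in different components.
C-G (11): add — endpoints in different components.
MST edge set: {I-J, D-I, H-I, F-H, C-F, E-I, C-G}.
Of the listed edges, {H-I, C-F} are in the MST → 2.

2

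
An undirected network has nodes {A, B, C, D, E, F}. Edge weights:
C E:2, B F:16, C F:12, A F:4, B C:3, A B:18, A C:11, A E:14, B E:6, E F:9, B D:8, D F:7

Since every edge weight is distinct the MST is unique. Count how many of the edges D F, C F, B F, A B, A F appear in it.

2

Kruskal: consider edges lightest-first.
C E (2): add. Components now {A} {B} {C,E} {D} {F}
B C (3): add. Components now {A} {B,C,E} {D} {F}
A F (4): add. Components now {A,F} {B,C,E} {D}
B E (6): skip — B and E already connected.
D F (7): add. Components now {A,D,F} {B,C,E}
B D (8): add. Components now {A,B,C,D,E,F}
MST edge set: {C E, B C, A F, D F, B D}.
Of the listed edges, {D F, A F} are in the MST → 2.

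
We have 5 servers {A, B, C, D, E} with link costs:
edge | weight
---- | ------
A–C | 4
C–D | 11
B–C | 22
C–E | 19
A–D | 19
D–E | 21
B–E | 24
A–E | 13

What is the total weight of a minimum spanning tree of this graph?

50

Kruskal's algorithm — process edges by increasing weight (ties by edge label):
A–C (4): add — endpoints in different components.
C–D (11): add — endpoints in different components.
A–E (13): add — endpoints in different components.
A–D (19): skip — A and D already connected.
C–E (19): skip — C and E already connected.
D–E (21): skip — D and E already connected.
B–C (22): add — endpoints in different components.
MST edges: A–C, C–D, A–E, B–C; total weight 4+11+13+22 = 50.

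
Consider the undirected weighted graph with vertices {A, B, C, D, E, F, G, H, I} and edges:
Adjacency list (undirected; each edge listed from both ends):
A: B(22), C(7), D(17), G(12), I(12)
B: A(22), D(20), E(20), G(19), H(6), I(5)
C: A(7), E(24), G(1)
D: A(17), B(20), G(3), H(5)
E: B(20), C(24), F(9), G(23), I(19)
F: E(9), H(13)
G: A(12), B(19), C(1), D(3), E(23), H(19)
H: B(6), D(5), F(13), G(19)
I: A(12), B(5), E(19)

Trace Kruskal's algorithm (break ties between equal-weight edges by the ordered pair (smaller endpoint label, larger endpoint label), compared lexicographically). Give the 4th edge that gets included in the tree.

Sort edges by weight, then run Kruskal:
C G (1): add — endpoints in different components.
D G (3): add — endpoints in different components.
B I (5): add — endpoints in different components.
D H (5): add — endpoints in different components.
B H (6): add — endpoints in different components.
A C (7): add — endpoints in different components.
E F (9): add — endpoints in different components.
A G (12): skip — A and G already connected.
A I (12): skip — A and I already connected.
F H (13): add — endpoints in different components.
The 4th edge added is D H.

D-H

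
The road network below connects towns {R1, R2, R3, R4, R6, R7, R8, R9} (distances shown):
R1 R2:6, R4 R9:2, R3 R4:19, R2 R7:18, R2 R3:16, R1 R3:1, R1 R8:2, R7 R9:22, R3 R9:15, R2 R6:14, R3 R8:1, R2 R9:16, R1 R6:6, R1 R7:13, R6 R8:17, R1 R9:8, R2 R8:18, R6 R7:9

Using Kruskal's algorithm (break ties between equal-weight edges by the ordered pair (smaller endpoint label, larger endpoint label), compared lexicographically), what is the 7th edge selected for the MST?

Sort edges by weight, then run Kruskal:
R1 R3 (1): add — endpoints in different components.
R3 R8 (1): add — endpoints in different components.
R1 R8 (2): skip — R1 and R8 already connected.
R4 R9 (2): add — endpoints in different components.
R1 R2 (6): add — endpoints in different components.
R1 R6 (6): add — endpoints in different components.
R1 R9 (8): add — endpoints in different components.
R6 R7 (9): add — endpoints in different components.
The 7th edge added is R6 R7.

R6-R7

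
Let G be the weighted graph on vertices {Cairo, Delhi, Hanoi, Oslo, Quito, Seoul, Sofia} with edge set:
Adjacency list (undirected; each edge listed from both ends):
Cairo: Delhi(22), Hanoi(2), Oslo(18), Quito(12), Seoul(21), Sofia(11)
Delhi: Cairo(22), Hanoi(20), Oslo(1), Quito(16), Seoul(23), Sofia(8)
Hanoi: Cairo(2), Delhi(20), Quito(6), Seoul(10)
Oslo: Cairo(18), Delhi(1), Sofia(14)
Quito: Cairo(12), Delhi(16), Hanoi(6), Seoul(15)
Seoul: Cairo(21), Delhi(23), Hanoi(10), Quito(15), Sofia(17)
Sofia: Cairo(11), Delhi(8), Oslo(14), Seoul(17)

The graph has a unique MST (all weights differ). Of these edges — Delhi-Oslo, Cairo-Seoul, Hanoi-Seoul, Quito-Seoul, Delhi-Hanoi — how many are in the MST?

2

Kruskal: consider edges lightest-first.
Delhi-Oslo (1): add. Components now {Cairo} {Delhi,Oslo} {Sofia} {Hanoi} {Quito} {Seoul}
Cairo-Hanoi (2): add. Components now {Cairo,Hanoi} {Delhi,Oslo} {Sofia} {Quito} {Seoul}
Hanoi-Quito (6): add. Components now {Cairo,Hanoi,Quito} {Delhi,Oslo} {Sofia} {Seoul}
Delhi-Sofia (8): add. Components now {Cairo,Hanoi,Quito} {Delhi,Oslo,Sofia} {Seoul}
Hanoi-Seoul (10): add. Components now {Cairo,Hanoi,Quito,Seoul} {Delhi,Oslo,Sofia}
Cairo-Sofia (11): add. Components now {Cairo,Delhi,Hanoi,Oslo,Quito,Seoul,Sofia}
MST edge set: {Delhi-Oslo, Cairo-Hanoi, Hanoi-Quito, Delhi-Sofia, Hanoi-Seoul, Cairo-Sofia}.
Of the listed edges, {Delhi-Oslo, Hanoi-Seoul} are in the MST → 2.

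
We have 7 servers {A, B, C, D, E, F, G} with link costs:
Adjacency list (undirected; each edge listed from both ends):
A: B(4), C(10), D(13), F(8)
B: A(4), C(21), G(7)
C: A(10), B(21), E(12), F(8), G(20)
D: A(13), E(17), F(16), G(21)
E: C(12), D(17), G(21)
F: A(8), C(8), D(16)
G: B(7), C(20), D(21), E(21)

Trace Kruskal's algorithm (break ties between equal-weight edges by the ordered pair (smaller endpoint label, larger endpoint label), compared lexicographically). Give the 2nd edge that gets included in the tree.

B-G

Sort edges by weight, then run Kruskal:
A B (4): add. Components now {A,B} {C} {D} {E} {F} {G}
B G (7): add. Components now {A,B,G} {C} {D} {E} {F}
A F (8): add. Components now {A,B,F,G} {C} {D} {E}
C F (8): add. Components now {A,B,C,F,G} {D} {E}
A C (10): skip — A and C already connected.
C E (12): add. Components now {A,B,C,E,F,G} {D}
A D (13): add. Components now {A,B,C,D,E,F,G}
The 2nd edge added is B G.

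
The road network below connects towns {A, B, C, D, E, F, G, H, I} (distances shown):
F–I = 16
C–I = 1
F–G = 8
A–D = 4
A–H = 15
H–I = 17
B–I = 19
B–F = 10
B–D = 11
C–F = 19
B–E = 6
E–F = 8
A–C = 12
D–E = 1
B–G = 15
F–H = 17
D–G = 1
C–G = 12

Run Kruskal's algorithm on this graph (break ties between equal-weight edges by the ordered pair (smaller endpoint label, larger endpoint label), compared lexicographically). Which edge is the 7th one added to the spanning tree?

Sort edges by weight, then run Kruskal:
C–I (1): add — endpoints in different components.
D–E (1): add — endpoints in different components.
D–G (1): add — endpoints in different components.
A–D (4): add — endpoints in different components.
B–E (6): add — endpoints in different components.
E–F (8): add — endpoints in different components.
F–G (8): skip — F and G already connected.
B–F (10): skip — B and F already connected.
B–D (11): skip — B and D already connected.
A–C (12): add — endpoints in different components.
C–G (12): skip — C and G already connected.
A–H (15): add — endpoints in different components.
The 7th edge added is A–C.

A-C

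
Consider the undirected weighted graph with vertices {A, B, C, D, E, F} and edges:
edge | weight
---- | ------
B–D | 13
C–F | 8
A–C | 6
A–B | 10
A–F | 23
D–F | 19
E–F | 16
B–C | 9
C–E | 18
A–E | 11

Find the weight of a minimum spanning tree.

Prim's algorithm from E:
Step 1: cheapest edge leaving the tree is A–E (11); add A.
Step 2: cheapest edge leaving the tree is A–C (6); add C.
Step 3: cheapest edge leaving the tree is C–F (8); add F.
Step 4: cheapest edge leaving the tree is B–C (9); add B.
Step 5: cheapest edge leaving the tree is B–D (13); add D.
MST edges: A–E, A–C, C–F, B–C, B–D; total weight 11+6+8+9+13 = 47.

47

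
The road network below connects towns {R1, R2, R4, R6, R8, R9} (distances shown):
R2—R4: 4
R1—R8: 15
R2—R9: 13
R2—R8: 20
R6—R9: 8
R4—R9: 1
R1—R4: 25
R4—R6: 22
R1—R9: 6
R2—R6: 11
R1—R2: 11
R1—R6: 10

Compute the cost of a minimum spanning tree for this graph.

Prim's algorithm from R6:
Step 1: cheapest edge leaving the tree is R6—R9 (8); add R9.
Step 2: cheapest edge leaving the tree is R4—R9 (1); add R4.
Step 3: cheapest edge leaving the tree is R2—R4 (4); add R2.
Step 4: cheapest edge leaving the tree is R1—R9 (6); add R1.
Step 5: cheapest edge leaving the tree is R1—R8 (15); add R8.
MST edges: R6—R9, R4—R9, R2—R4, R1—R9, R1—R8; total weight 8+1+4+6+15 = 34.

34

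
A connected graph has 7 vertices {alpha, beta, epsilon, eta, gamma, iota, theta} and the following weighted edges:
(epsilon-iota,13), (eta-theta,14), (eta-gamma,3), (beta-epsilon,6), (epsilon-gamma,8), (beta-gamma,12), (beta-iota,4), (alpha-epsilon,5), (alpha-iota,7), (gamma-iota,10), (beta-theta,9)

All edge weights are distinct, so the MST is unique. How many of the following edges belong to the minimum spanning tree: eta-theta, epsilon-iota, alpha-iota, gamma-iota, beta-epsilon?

Kruskal: consider edges lightest-first.
eta-gamma (3): add — endpoints in different components.
beta-iota (4): add — endpoints in different components.
alpha-epsilon (5): add — endpoints in different components.
beta-epsilon (6): add — endpoints in different components.
alpha-iota (7): skip — alpha and iota already connected.
epsilon-gamma (8): add — endpoints in different components.
beta-theta (9): add — endpoints in different components.
MST edge set: {eta-gamma, beta-iota, alpha-epsilon, beta-epsilon, epsilon-gamma, beta-theta}.
Of the listed edges, {beta-epsilon} are in the MST → 1.

1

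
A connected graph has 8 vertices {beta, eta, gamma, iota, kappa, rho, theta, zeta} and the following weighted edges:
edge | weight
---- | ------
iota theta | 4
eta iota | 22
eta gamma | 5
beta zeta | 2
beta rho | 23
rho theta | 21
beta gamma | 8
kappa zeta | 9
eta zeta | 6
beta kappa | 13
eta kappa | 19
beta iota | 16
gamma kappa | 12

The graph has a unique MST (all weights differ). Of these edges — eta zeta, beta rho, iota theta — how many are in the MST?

Kruskal's algorithm — process edges by increasing weight (ties by edge label):
beta zeta (2): add — endpoints in different components.
iota theta (4): add — endpoints in different components.
eta gamma (5): add — endpoints in different components.
eta zeta (6): add — endpoints in different components.
beta gamma (8): skip — beta and gamma already connected.
kappa zeta (9): add — endpoints in different components.
gamma kappa (12): skip — kappa and gamma already connected.
beta kappa (13): skip — kappa and beta already connected.
beta iota (16): add — endpoints in different components.
eta kappa (19): skip — kappa and eta already connected.
rho theta (21): add — endpoints in different components.
MST edge set: {beta zeta, iota theta, eta gamma, eta zeta, kappa zeta, beta iota, rho theta}.
Of the listed edges, {eta zeta, iota theta} are in the MST → 2.

2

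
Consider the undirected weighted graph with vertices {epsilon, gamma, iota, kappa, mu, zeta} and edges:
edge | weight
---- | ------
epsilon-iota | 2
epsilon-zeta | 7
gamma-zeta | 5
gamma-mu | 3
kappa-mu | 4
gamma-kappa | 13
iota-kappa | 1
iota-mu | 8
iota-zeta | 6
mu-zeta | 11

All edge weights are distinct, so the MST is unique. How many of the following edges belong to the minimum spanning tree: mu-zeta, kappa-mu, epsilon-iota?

2

Kruskal's algorithm — process edges by increasing weight (ties by edge label):
iota-kappa (1): add — endpoints in different components.
epsilon-iota (2): add — endpoints in different components.
gamma-mu (3): add — endpoints in different components.
kappa-mu (4): add — endpoints in different components.
gamma-zeta (5): add — endpoints in different components.
MST edge set: {iota-kappa, epsilon-iota, gamma-mu, kappa-mu, gamma-zeta}.
Of the listed edges, {kappa-mu, epsilon-iota} are in the MST → 2.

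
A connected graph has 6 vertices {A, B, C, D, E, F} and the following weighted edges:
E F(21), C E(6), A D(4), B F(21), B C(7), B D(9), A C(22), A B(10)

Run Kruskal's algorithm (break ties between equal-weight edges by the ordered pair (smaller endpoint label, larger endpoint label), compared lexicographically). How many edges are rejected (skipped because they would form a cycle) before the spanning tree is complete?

Sort edges by weight, then run Kruskal:
A D (4): add. Components now {A,D} {B} {C} {E} {F}
C E (6): add. Components now {A,D} {B} {C,E} {F}
B C (7): add. Components now {A,D} {B,C,E} {F}
B D (9): add. Components now {A,B,C,D,E} {F}
A B (10): skip — A and B already connected.
B F (21): add. Components now {A,B,C,D,E,F}
Edges rejected before the tree was complete: 1.

1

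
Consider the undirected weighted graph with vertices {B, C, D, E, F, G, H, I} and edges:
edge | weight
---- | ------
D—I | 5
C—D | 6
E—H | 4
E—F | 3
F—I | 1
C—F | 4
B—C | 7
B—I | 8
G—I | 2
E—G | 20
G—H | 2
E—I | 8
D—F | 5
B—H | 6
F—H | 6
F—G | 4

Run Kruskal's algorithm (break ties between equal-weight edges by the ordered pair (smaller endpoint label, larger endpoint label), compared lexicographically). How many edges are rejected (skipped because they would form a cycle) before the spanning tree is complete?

3

Sort edges by weight, then run Kruskal:
F—I (1): add — endpoints in different components.
G—H (2): add — endpoints in different components.
G—I (2): add — endpoints in different components.
E—F (3): add — endpoints in different components.
C—F (4): add — endpoints in different components.
E—H (4): skip — E and H already connected.
F—G (4): skip — F and G already connected.
D—F (5): add — endpoints in different components.
D—I (5): skip — D and I already connected.
B—H (6): add — endpoints in different components.
Edges rejected before the tree was complete: 3.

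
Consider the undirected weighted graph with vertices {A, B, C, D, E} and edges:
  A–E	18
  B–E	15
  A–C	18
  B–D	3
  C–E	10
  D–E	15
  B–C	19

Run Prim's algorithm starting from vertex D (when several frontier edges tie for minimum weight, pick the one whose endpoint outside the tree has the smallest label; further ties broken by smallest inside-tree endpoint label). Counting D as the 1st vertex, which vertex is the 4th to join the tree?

C

Grow the tree from D using Prim:
Step 1: frontier [B–D 3, D–E 15] → take B–D (3); add B.
Step 2: frontier [B–E 15, B–C 19, D–E 15] → take B–E (15); add E.
Step 3: frontier [B–C 19, C–E 10, A–E 18] → take C–E (10); add C.
Step 4: frontier [A–C 18, A–E 18] → take A–C (18); add A.
Vertex order: D, B, E, C, A. The 4th vertex is C.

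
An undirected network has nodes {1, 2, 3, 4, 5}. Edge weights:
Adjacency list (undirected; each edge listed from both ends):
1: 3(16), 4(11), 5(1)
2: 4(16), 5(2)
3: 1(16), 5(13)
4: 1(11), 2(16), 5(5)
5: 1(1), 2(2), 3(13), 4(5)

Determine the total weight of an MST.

Sort edges by weight, then run Kruskal:
1 5 (1): add — endpoints in different components.
2 5 (2): add — endpoints in different components.
4 5 (5): add — endpoints in different components.
1 4 (11): skip — 1 and 4 already connected.
3 5 (13): add — endpoints in different components.
MST edges: 1 5, 2 5, 4 5, 3 5; total weight 1+2+5+13 = 21.

21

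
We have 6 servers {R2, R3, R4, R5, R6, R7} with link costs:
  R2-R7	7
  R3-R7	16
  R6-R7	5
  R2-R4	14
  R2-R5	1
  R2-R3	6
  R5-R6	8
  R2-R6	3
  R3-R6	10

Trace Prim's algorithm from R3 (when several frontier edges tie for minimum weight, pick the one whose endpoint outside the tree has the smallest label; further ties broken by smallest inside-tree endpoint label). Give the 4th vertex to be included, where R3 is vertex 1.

Prim, starting at R3.
Step 1: cheapest edge leaving the tree is R2-R3 (6); add R2.
Step 2: cheapest edge leaving the tree is R2-R5 (1); add R5.
Step 3: cheapest edge leaving the tree is R2-R6 (3); add R6.
Step 4: cheapest edge leaving the tree is R6-R7 (5); add R7.
Step 5: cheapest edge leaving the tree is R2-R4 (14); add R4.
Vertex order: R3, R2, R5, R6, R7, R4. The 4th vertex is R6.

R6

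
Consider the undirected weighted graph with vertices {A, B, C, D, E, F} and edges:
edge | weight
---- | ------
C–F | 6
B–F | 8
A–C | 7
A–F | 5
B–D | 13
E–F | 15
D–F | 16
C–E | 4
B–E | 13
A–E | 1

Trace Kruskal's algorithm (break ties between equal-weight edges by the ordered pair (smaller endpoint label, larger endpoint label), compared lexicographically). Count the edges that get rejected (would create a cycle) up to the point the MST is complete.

2

Sort edges by weight, then run Kruskal:
A–E (1): add. Components now {A,E} {B} {C} {D} {F}
C–E (4): add. Components now {A,C,E} {B} {D} {F}
A–F (5): add. Components now {A,C,E,F} {B} {D}
C–F (6): skip — C and F already connected.
A–C (7): skip — A and C already connected.
B–F (8): add. Components now {A,B,C,E,F} {D}
B–D (13): add. Components now {A,B,C,D,E,F}
Edges rejected before the tree was complete: 2.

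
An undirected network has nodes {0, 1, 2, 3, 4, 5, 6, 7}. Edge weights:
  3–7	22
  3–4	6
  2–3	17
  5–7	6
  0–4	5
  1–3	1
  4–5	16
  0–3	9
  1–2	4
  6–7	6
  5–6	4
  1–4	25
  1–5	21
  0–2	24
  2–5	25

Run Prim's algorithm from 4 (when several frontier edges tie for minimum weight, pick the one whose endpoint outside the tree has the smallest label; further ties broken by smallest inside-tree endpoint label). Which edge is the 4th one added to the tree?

Grow the tree from 4 using Prim:
Step 1: cheapest edge leaving the tree is 0–4 (5); add 0.
Step 2: cheapest edge leaving the tree is 3–4 (6); add 3.
Step 3: cheapest edge leaving the tree is 1–3 (1); add 1.
Step 4: cheapest edge leaving the tree is 1–2 (4); add 2.
Step 5: cheapest edge leaving the tree is 4–5 (16); add 5.
Step 6: cheapest edge leaving the tree is 5–6 (4); add 6.
Step 7: cheapest edge leaving the tree is 5–7 (6); add 7.
The 4th edge added is 1–2.

1-2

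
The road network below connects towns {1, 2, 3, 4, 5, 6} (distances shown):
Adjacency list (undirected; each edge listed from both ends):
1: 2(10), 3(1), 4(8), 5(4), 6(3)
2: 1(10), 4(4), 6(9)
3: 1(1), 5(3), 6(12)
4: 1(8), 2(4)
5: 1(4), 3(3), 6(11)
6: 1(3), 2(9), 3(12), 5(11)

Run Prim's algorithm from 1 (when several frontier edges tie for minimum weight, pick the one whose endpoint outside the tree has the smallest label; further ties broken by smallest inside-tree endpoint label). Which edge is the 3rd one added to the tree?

Prim, starting at 1.
Step 1: frontier [1 3 1, 1 6 3, 1 5 4, 1 4 8, 1 2 10] → take 1 3 (1); add 3.
Step 2: frontier [1 6 3, 1 5 4, 1 4 8, 1 2 10, 3 5 3, 3 6 12] → take 3 5 (3); add 5.
Step 3: frontier [1 6 3, 1 4 8, 1 2 10, 3 6 12, 5 6 11] → take 1 6 (3); add 6.
Step 4: frontier [1 4 8, 1 2 10, 2 6 9] → take 1 4 (8); add 4.
Step 5: frontier [1 2 10, 2 4 4, 2 6 9] → take 2 4 (4); add 2.
The 3rd edge added is 1 6.

1-6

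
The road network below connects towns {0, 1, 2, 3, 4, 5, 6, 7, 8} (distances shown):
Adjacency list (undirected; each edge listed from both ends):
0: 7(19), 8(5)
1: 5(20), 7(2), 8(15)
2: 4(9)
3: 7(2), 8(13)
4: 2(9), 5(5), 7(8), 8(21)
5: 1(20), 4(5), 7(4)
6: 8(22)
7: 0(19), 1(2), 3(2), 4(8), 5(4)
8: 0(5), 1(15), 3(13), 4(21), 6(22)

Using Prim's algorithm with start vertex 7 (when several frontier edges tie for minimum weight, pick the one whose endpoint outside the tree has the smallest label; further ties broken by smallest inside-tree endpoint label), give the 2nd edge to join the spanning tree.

3-7

Grow the tree from 7 using Prim:
Step 1: frontier [1 7 2, 3 7 2, 5 7 4, 4 7 8, 0 7 19] → take 1 7 (2); add 1.
Step 2: frontier [1 8 15, 1 5 20, 3 7 2, 5 7 4, 4 7 8, 0 7 19] → take 3 7 (2); add 3.
Step 3: frontier [1 8 15, 1 5 20, 3 8 13, 5 7 4, 4 7 8, 0 7 19] → take 5 7 (4); add 5.
Step 4: frontier [1 8 15, 3 8 13, 4 5 5, 4 7 8, 0 7 19] → take 4 5 (5); add 4.
Step 5: frontier [1 8 15, 3 8 13, 2 4 9, 4 8 21, 0 7 19] → take 2 4 (9); add 2.
Step 6: frontier [1 8 15, 3 8 13, 4 8 21, 0 7 19] → take 3 8 (13); add 8.
Step 7: frontier [0 7 19, 0 8 5, 6 8 22] → take 0 8 (5); add 0.
Step 8: frontier [6 8 22] → take 6 8 (22); add 6.
The 2nd edge added is 3 7.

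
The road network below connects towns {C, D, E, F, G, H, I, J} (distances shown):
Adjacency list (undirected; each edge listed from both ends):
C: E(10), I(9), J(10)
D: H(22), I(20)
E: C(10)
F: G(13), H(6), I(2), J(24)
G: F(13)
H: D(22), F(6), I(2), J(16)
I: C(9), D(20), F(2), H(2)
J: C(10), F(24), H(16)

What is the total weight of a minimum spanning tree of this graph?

66

Grow the tree from E using Prim:
Step 1: cheapest edge leaving the tree is C–E (10); add C.
Step 2: cheapest edge leaving the tree is C–I (9); add I.
Step 3: cheapest edge leaving the tree is F–I (2); add F.
Step 4: cheapest edge leaving the tree is H–I (2); add H.
Step 5: cheapest edge leaving the tree is C–J (10); add J.
Step 6: cheapest edge leaving the tree is F–G (13); add G.
Step 7: cheapest edge leaving the tree is D–I (20); add D.
MST edges: C–E, C–I, F–I, H–I, C–J, F–G, D–I; total weight 10+9+2+2+10+13+20 = 66.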